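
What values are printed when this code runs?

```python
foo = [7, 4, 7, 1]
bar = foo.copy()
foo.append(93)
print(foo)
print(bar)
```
[7, 4, 7, 1, 93]
[7, 4, 7, 1]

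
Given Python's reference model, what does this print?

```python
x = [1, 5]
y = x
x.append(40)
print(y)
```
[1, 5, 40]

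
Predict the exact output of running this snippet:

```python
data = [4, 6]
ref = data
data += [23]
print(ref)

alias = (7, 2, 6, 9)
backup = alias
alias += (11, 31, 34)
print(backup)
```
[4, 6, 23]
(7, 2, 6, 9)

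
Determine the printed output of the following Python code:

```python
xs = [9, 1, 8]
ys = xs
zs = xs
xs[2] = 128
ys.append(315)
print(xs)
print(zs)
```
[9, 1, 128, 315]
[9, 1, 128, 315]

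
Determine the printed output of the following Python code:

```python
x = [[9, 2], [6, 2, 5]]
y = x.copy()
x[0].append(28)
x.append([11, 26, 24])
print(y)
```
[[9, 2, 28], [6, 2, 5]]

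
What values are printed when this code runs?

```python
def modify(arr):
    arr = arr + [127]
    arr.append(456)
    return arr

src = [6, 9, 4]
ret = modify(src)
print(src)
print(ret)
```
[6, 9, 4]
[6, 9, 4, 127, 456]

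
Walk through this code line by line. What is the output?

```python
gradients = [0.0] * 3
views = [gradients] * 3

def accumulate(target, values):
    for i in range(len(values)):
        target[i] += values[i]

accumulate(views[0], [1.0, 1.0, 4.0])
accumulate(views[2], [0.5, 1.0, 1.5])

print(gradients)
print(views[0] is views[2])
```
[1.5, 2.0, 5.5]
True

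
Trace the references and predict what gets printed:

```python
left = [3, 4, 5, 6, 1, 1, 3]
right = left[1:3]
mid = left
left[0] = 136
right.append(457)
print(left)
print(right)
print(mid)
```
[136, 4, 5, 6, 1, 1, 3]
[4, 5, 457]
[136, 4, 5, 6, 1, 1, 3]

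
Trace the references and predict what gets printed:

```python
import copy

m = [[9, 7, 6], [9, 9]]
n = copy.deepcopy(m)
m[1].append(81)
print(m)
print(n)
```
[[9, 7, 6], [9, 9, 81]]
[[9, 7, 6], [9, 9]]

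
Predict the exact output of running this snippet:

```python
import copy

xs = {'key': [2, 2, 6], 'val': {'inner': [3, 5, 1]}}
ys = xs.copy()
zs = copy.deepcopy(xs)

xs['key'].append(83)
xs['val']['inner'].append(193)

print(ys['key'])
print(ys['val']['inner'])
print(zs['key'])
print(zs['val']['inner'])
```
[2, 2, 6, 83]
[3, 5, 1, 193]
[2, 2, 6]
[3, 5, 1]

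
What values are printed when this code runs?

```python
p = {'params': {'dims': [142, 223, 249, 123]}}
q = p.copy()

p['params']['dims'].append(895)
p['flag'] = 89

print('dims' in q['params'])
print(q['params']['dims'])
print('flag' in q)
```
True
[142, 223, 249, 123, 895]
False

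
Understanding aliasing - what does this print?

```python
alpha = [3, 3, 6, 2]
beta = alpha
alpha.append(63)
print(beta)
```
[3, 3, 6, 2, 63]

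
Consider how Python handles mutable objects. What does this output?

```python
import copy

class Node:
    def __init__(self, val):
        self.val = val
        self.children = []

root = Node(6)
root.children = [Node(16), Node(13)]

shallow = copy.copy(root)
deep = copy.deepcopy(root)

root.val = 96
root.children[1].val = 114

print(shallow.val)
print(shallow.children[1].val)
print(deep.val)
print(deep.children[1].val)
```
6
114
6
13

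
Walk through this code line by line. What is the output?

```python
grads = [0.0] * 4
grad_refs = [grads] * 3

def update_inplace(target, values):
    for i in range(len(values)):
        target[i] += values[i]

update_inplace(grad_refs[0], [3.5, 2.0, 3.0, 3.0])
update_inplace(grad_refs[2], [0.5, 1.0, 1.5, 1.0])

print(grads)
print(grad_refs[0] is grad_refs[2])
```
[4.0, 3.0, 4.5, 4.0]
True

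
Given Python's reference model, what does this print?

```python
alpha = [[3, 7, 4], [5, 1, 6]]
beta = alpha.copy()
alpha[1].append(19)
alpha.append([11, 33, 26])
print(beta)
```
[[3, 7, 4], [5, 1, 6, 19]]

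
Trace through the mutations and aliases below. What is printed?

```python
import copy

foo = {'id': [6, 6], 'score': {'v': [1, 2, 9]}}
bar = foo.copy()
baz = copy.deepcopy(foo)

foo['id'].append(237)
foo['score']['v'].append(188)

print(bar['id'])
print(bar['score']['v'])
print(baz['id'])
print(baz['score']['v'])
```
[6, 6, 237]
[1, 2, 9, 188]
[6, 6]
[1, 2, 9]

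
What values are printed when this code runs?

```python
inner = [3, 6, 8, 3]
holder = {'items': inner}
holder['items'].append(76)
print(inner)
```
[3, 6, 8, 3, 76]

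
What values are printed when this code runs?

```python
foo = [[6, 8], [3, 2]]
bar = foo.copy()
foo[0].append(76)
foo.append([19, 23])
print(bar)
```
[[6, 8, 76], [3, 2]]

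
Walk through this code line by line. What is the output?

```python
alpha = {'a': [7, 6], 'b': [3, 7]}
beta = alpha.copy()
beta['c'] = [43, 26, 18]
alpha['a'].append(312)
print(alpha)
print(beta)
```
{'a': [7, 6, 312], 'b': [3, 7]}
{'a': [7, 6, 312], 'b': [3, 7], 'c': [43, 26, 18]}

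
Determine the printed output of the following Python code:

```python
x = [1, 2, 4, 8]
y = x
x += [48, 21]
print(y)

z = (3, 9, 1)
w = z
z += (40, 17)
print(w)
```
[1, 2, 4, 8, 48, 21]
(3, 9, 1)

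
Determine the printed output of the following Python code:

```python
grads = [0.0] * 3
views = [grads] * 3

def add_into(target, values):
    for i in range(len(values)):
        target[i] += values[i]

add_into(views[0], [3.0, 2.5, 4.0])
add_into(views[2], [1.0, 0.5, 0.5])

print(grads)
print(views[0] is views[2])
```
[4.0, 3.0, 4.5]
True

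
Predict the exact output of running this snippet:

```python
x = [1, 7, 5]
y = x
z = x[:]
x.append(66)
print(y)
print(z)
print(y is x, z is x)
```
[1, 7, 5, 66]
[1, 7, 5]
True False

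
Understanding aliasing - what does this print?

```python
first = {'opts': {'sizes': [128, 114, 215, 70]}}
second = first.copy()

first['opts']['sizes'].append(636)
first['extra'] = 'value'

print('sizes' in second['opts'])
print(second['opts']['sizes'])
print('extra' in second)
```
True
[128, 114, 215, 70, 636]
False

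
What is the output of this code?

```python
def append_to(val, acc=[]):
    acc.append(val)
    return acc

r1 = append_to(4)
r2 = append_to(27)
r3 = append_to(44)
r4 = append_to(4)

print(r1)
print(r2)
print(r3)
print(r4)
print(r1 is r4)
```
[4, 27, 44, 4]
[4, 27, 44, 4]
[4, 27, 44, 4]
[4, 27, 44, 4]
True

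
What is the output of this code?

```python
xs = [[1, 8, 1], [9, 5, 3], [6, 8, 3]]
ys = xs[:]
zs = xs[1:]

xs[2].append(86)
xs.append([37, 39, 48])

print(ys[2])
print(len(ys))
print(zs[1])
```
[6, 8, 3, 86]
3
[6, 8, 3, 86]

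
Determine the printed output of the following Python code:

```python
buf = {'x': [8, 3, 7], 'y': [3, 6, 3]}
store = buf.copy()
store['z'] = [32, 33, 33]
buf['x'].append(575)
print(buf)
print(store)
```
{'x': [8, 3, 7, 575], 'y': [3, 6, 3]}
{'x': [8, 3, 7, 575], 'y': [3, 6, 3], 'z': [32, 33, 33]}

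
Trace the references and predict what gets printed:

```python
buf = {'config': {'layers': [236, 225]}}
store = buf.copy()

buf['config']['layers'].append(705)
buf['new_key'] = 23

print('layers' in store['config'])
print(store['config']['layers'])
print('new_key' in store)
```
True
[236, 225, 705]
False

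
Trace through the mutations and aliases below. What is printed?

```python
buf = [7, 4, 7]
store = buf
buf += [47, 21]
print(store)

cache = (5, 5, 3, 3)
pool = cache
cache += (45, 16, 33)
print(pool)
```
[7, 4, 7, 47, 21]
(5, 5, 3, 3)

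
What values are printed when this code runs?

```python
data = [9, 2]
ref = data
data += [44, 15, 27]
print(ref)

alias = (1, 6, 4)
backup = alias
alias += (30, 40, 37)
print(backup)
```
[9, 2, 44, 15, 27]
(1, 6, 4)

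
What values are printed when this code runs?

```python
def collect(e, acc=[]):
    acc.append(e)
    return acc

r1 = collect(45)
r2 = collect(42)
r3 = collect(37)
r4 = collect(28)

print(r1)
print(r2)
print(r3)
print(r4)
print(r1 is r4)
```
[45, 42, 37, 28]
[45, 42, 37, 28]
[45, 42, 37, 28]
[45, 42, 37, 28]
True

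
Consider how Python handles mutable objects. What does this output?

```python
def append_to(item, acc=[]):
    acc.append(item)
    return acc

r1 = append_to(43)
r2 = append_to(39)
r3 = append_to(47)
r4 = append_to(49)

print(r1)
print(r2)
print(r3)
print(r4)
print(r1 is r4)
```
[43, 39, 47, 49]
[43, 39, 47, 49]
[43, 39, 47, 49]
[43, 39, 47, 49]
True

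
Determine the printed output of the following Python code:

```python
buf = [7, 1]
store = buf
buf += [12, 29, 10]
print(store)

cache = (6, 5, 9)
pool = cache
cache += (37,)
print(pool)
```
[7, 1, 12, 29, 10]
(6, 5, 9)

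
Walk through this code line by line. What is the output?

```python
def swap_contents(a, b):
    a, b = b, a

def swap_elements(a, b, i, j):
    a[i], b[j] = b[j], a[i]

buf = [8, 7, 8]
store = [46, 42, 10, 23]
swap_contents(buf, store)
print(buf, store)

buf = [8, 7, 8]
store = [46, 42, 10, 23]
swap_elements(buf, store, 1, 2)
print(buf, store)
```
[8, 7, 8] [46, 42, 10, 23]
[8, 10, 8] [46, 42, 7, 23]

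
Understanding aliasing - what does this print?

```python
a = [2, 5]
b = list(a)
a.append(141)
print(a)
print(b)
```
[2, 5, 141]
[2, 5]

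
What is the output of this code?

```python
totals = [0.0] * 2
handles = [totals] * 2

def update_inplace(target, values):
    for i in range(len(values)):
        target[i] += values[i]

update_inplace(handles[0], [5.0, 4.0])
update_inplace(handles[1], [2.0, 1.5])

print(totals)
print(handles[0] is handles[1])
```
[7.0, 5.5]
True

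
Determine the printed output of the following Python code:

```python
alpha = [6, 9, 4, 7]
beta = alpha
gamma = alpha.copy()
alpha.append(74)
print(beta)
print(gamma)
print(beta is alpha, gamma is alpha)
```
[6, 9, 4, 7, 74]
[6, 9, 4, 7]
True False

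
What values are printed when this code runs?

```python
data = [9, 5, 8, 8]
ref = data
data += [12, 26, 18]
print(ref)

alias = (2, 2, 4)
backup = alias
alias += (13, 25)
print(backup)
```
[9, 5, 8, 8, 12, 26, 18]
(2, 2, 4)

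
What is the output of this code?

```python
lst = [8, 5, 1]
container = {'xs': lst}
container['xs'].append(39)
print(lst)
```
[8, 5, 1, 39]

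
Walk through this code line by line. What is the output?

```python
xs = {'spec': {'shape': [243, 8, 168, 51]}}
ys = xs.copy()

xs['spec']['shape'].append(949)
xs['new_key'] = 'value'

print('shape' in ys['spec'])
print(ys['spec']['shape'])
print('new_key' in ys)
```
True
[243, 8, 168, 51, 949]
False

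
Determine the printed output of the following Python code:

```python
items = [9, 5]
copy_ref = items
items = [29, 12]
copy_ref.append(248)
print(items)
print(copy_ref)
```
[29, 12]
[9, 5, 248]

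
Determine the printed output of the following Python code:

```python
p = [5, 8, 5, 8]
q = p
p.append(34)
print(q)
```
[5, 8, 5, 8, 34]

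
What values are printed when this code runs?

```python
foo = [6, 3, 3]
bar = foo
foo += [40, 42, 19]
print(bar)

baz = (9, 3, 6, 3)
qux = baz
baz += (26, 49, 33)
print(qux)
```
[6, 3, 3, 40, 42, 19]
(9, 3, 6, 3)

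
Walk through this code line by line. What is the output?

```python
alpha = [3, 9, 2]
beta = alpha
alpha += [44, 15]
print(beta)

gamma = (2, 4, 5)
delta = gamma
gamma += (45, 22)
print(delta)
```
[3, 9, 2, 44, 15]
(2, 4, 5)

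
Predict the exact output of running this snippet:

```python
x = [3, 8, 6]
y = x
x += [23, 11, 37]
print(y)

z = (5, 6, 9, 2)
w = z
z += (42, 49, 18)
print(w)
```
[3, 8, 6, 23, 11, 37]
(5, 6, 9, 2)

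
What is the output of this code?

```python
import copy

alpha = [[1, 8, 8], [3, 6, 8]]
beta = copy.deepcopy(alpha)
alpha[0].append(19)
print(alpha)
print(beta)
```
[[1, 8, 8, 19], [3, 6, 8]]
[[1, 8, 8], [3, 6, 8]]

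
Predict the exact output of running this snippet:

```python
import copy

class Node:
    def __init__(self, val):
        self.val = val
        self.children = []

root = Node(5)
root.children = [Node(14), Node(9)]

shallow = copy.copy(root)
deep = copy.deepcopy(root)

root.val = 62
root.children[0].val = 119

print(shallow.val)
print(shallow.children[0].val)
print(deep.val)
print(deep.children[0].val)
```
5
119
5
14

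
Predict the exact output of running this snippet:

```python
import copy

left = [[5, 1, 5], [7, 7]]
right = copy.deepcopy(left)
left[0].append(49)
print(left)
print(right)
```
[[5, 1, 5, 49], [7, 7]]
[[5, 1, 5], [7, 7]]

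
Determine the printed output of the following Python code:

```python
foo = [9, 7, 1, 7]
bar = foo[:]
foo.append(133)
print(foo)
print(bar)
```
[9, 7, 1, 7, 133]
[9, 7, 1, 7]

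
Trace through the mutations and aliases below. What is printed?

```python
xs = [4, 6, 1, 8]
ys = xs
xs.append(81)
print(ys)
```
[4, 6, 1, 8, 81]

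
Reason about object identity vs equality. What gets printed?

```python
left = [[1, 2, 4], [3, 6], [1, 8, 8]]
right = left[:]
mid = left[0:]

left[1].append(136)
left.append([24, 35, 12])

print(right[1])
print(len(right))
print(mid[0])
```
[3, 6, 136]
3
[1, 2, 4]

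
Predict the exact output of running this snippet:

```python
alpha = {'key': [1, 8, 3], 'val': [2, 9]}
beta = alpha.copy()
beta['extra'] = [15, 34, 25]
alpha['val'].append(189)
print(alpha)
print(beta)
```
{'key': [1, 8, 3], 'val': [2, 9, 189]}
{'key': [1, 8, 3], 'val': [2, 9, 189], 'extra': [15, 34, 25]}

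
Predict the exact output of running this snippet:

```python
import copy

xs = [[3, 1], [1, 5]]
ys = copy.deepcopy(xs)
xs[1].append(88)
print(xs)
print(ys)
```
[[3, 1], [1, 5, 88]]
[[3, 1], [1, 5]]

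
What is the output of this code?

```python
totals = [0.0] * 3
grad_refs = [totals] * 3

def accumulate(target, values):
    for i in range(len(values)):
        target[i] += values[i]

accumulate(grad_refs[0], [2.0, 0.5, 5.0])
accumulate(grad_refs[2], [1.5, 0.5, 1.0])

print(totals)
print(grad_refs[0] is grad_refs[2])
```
[3.5, 1.0, 6.0]
True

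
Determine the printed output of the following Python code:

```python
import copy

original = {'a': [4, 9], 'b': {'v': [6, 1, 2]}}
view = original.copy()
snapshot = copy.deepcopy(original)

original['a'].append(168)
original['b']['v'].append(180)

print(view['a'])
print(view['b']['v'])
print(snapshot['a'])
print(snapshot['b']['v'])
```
[4, 9, 168]
[6, 1, 2, 180]
[4, 9]
[6, 1, 2]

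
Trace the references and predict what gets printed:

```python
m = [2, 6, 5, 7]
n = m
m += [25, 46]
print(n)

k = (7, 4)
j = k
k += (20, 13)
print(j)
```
[2, 6, 5, 7, 25, 46]
(7, 4)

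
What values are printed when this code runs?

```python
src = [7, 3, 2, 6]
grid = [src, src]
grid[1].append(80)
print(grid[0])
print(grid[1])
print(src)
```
[7, 3, 2, 6, 80]
[7, 3, 2, 6, 80]
[7, 3, 2, 6, 80]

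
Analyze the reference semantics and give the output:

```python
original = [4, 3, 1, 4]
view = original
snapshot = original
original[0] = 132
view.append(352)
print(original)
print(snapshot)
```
[132, 3, 1, 4, 352]
[132, 3, 1, 4, 352]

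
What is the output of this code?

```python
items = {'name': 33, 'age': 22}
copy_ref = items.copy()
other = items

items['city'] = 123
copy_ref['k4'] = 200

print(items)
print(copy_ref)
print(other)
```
{'name': 33, 'age': 22, 'city': 123}
{'name': 33, 'age': 22, 'k4': 200}
{'name': 33, 'age': 22, 'city': 123}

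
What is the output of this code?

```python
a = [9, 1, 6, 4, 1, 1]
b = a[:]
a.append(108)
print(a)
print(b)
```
[9, 1, 6, 4, 1, 1, 108]
[9, 1, 6, 4, 1, 1]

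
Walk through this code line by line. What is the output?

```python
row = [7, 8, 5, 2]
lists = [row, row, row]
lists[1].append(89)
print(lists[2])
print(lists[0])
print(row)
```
[7, 8, 5, 2, 89]
[7, 8, 5, 2, 89]
[7, 8, 5, 2, 89]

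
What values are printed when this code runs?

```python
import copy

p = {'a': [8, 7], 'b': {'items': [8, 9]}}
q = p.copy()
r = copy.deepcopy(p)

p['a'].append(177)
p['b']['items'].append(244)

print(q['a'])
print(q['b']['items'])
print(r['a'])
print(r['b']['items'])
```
[8, 7, 177]
[8, 9, 244]
[8, 7]
[8, 9]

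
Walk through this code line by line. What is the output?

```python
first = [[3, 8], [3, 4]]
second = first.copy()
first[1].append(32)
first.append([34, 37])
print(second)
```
[[3, 8], [3, 4, 32]]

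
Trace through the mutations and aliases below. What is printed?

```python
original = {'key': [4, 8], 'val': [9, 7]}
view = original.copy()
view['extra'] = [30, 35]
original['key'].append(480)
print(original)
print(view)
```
{'key': [4, 8, 480], 'val': [9, 7]}
{'key': [4, 8, 480], 'val': [9, 7], 'extra': [30, 35]}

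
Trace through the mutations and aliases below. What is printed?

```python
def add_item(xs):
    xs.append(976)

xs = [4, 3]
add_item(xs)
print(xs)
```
[4, 3, 976]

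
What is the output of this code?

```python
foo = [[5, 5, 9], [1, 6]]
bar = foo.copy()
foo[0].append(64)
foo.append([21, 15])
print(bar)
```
[[5, 5, 9, 64], [1, 6]]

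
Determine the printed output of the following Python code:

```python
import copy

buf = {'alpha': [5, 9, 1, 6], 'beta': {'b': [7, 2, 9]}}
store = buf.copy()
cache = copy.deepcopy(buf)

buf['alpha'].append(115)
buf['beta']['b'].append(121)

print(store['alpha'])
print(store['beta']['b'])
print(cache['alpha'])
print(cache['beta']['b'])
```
[5, 9, 1, 6, 115]
[7, 2, 9, 121]
[5, 9, 1, 6]
[7, 2, 9]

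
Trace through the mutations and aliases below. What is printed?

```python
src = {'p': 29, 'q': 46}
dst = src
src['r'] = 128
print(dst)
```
{'p': 29, 'q': 46, 'r': 128}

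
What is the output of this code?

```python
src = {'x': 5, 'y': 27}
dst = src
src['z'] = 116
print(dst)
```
{'x': 5, 'y': 27, 'z': 116}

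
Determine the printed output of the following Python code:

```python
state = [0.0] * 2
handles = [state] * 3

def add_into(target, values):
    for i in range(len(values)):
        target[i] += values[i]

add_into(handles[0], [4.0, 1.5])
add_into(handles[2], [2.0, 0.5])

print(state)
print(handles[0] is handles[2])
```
[6.0, 2.0]
True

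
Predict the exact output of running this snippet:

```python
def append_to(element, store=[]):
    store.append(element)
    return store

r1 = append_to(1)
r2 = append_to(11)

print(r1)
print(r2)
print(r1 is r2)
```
[1, 11]
[1, 11]
True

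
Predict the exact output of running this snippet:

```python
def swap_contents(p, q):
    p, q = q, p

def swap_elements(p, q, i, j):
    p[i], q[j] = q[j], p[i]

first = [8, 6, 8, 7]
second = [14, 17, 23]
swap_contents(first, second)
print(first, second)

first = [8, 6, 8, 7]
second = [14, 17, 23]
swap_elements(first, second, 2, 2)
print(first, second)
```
[8, 6, 8, 7] [14, 17, 23]
[8, 6, 23, 7] [14, 17, 8]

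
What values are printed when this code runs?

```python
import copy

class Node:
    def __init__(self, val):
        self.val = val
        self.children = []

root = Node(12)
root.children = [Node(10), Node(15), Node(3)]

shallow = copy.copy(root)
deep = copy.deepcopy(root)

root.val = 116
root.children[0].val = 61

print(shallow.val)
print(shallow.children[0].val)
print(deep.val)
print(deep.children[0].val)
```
12
61
12
10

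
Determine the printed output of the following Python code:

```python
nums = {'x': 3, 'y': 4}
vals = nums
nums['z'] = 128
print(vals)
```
{'x': 3, 'y': 4, 'z': 128}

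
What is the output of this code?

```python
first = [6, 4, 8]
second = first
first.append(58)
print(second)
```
[6, 4, 8, 58]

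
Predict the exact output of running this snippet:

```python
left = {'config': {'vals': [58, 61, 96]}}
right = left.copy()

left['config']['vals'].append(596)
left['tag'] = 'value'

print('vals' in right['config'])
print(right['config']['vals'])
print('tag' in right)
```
True
[58, 61, 96, 596]
False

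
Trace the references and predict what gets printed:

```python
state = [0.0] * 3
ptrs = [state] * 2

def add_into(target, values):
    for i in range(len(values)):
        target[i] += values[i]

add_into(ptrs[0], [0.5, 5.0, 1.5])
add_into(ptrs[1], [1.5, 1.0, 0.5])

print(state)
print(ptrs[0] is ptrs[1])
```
[2.0, 6.0, 2.0]
True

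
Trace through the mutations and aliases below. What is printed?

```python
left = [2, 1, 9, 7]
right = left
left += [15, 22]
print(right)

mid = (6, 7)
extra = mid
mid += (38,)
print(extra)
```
[2, 1, 9, 7, 15, 22]
(6, 7)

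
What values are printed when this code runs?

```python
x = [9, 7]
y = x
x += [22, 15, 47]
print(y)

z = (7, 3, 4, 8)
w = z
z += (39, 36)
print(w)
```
[9, 7, 22, 15, 47]
(7, 3, 4, 8)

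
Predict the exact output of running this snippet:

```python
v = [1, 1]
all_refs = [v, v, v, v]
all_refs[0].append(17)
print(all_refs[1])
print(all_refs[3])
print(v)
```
[1, 1, 17]
[1, 1, 17]
[1, 1, 17]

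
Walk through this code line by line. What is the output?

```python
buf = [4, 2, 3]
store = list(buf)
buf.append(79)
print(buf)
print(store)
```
[4, 2, 3, 79]
[4, 2, 3]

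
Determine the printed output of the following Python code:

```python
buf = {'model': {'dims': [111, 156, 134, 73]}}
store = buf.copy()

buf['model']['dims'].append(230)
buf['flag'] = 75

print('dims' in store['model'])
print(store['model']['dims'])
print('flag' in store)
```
True
[111, 156, 134, 73, 230]
False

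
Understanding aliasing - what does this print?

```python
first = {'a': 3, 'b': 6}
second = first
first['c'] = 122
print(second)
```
{'a': 3, 'b': 6, 'c': 122}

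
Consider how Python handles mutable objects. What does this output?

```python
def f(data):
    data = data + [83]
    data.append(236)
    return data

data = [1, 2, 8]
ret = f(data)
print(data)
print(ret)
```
[1, 2, 8]
[1, 2, 8, 83, 236]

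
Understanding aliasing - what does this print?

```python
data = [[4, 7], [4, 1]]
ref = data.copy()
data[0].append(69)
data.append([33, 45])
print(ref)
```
[[4, 7, 69], [4, 1]]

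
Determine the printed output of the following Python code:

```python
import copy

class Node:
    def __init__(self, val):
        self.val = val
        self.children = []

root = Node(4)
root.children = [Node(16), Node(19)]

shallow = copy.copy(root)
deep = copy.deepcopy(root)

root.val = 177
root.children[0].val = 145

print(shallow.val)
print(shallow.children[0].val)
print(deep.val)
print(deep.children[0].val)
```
4
145
4
16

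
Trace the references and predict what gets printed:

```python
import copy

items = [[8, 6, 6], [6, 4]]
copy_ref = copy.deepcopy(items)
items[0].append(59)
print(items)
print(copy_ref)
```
[[8, 6, 6, 59], [6, 4]]
[[8, 6, 6], [6, 4]]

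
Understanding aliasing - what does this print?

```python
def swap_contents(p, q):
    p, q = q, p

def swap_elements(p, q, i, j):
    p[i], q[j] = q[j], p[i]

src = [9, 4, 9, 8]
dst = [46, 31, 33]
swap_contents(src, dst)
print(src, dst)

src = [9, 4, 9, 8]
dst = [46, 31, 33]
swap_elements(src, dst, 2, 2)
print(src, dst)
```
[9, 4, 9, 8] [46, 31, 33]
[9, 4, 33, 8] [46, 31, 9]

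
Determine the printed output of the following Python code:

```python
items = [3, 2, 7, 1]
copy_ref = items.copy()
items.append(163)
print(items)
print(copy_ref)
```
[3, 2, 7, 1, 163]
[3, 2, 7, 1]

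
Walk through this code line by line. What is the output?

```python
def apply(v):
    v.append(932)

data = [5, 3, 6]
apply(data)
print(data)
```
[5, 3, 6, 932]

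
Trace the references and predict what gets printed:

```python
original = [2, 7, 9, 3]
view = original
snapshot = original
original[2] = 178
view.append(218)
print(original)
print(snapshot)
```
[2, 7, 178, 3, 218]
[2, 7, 178, 3, 218]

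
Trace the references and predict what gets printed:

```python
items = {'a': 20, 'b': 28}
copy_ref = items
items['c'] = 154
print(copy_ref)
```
{'a': 20, 'b': 28, 'c': 154}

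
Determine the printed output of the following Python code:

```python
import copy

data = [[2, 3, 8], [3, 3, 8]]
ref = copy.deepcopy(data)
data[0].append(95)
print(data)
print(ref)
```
[[2, 3, 8, 95], [3, 3, 8]]
[[2, 3, 8], [3, 3, 8]]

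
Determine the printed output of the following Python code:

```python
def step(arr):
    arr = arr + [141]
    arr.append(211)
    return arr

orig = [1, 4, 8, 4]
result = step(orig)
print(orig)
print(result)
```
[1, 4, 8, 4]
[1, 4, 8, 4, 141, 211]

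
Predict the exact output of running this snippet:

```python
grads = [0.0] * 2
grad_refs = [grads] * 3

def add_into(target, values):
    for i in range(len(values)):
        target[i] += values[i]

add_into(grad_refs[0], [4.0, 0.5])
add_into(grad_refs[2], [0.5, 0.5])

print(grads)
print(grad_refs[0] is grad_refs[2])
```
[4.5, 1.0]
True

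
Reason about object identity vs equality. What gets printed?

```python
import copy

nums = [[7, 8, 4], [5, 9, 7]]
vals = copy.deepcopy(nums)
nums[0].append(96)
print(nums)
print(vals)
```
[[7, 8, 4, 96], [5, 9, 7]]
[[7, 8, 4], [5, 9, 7]]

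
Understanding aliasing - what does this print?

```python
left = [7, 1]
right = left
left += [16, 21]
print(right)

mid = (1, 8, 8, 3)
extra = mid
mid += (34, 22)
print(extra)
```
[7, 1, 16, 21]
(1, 8, 8, 3)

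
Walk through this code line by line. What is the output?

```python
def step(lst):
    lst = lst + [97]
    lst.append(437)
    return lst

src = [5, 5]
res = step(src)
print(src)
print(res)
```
[5, 5]
[5, 5, 97, 437]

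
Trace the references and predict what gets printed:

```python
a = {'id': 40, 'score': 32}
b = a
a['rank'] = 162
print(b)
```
{'id': 40, 'score': 32, 'rank': 162}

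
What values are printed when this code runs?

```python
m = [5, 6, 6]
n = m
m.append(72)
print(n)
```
[5, 6, 6, 72]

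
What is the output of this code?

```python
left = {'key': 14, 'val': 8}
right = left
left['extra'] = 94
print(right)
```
{'key': 14, 'val': 8, 'extra': 94}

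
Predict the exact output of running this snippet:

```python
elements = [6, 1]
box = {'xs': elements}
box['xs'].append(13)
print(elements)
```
[6, 1, 13]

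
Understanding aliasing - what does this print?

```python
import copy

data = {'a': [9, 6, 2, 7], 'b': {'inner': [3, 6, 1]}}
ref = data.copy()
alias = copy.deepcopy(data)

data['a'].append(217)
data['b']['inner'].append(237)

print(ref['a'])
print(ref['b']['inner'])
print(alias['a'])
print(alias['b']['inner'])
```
[9, 6, 2, 7, 217]
[3, 6, 1, 237]
[9, 6, 2, 7]
[3, 6, 1]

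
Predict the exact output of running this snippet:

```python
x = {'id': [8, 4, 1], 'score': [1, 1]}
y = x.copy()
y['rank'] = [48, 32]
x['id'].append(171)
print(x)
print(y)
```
{'id': [8, 4, 1, 171], 'score': [1, 1]}
{'id': [8, 4, 1, 171], 'score': [1, 1], 'rank': [48, 32]}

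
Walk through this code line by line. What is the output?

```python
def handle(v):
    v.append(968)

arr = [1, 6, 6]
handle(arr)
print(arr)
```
[1, 6, 6, 968]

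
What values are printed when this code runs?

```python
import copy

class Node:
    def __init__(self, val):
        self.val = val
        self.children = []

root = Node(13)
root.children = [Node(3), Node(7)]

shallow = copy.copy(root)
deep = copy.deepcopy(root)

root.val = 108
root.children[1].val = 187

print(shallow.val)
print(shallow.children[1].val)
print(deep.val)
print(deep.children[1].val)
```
13
187
13
7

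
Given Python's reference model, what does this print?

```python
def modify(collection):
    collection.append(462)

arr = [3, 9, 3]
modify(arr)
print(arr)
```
[3, 9, 3, 462]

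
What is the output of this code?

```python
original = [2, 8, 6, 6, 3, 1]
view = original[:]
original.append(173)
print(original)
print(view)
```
[2, 8, 6, 6, 3, 1, 173]
[2, 8, 6, 6, 3, 1]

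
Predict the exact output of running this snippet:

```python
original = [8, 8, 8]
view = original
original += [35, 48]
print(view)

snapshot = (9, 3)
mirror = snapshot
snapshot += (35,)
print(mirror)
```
[8, 8, 8, 35, 48]
(9, 3)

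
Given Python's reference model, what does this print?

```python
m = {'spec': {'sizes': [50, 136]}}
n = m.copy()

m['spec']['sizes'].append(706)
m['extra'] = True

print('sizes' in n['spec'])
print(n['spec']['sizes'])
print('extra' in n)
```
True
[50, 136, 706]
False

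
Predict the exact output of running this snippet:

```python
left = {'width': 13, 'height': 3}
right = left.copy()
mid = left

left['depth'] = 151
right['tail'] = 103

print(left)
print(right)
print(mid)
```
{'width': 13, 'height': 3, 'depth': 151}
{'width': 13, 'height': 3, 'tail': 103}
{'width': 13, 'height': 3, 'depth': 151}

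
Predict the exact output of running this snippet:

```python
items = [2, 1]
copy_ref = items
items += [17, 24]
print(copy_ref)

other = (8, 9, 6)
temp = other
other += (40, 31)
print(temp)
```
[2, 1, 17, 24]
(8, 9, 6)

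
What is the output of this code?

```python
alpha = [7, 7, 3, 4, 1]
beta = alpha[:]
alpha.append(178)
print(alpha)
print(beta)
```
[7, 7, 3, 4, 1, 178]
[7, 7, 3, 4, 1]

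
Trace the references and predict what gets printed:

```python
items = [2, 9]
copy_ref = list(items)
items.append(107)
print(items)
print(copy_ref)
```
[2, 9, 107]
[2, 9]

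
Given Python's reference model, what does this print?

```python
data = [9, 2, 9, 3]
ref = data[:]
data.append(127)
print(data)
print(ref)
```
[9, 2, 9, 3, 127]
[9, 2, 9, 3]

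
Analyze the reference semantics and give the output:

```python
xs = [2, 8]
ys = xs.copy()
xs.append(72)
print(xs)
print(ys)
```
[2, 8, 72]
[2, 8]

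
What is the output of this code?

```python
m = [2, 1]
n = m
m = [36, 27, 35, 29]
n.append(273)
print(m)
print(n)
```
[36, 27, 35, 29]
[2, 1, 273]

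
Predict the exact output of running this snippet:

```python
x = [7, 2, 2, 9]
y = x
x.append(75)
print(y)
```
[7, 2, 2, 9, 75]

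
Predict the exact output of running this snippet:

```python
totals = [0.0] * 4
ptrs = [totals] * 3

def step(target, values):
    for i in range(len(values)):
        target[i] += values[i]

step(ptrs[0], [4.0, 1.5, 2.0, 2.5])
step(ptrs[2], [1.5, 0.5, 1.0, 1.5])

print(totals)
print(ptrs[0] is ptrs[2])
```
[5.5, 2.0, 3.0, 4.0]
True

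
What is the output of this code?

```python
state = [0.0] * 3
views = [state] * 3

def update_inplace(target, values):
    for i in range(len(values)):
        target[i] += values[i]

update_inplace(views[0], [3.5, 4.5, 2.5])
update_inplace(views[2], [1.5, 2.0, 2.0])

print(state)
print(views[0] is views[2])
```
[5.0, 6.5, 4.5]
True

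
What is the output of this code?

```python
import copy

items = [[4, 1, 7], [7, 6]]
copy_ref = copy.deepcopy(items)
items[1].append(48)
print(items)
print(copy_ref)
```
[[4, 1, 7], [7, 6, 48]]
[[4, 1, 7], [7, 6]]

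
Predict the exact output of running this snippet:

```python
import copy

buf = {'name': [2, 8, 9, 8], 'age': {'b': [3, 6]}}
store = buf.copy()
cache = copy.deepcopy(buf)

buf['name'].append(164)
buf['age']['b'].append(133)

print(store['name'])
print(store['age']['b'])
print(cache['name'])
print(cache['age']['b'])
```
[2, 8, 9, 8, 164]
[3, 6, 133]
[2, 8, 9, 8]
[3, 6]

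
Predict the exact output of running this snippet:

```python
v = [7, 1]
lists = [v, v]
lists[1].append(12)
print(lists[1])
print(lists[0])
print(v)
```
[7, 1, 12]
[7, 1, 12]
[7, 1, 12]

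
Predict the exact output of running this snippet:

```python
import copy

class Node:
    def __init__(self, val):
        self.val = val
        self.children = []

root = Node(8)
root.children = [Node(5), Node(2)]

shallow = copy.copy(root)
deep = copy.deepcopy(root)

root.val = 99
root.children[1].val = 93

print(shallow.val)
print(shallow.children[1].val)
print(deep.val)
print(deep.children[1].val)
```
8
93
8
2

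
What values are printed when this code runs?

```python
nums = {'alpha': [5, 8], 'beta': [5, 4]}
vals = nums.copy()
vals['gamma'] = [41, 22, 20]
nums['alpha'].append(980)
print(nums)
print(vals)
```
{'alpha': [5, 8, 980], 'beta': [5, 4]}
{'alpha': [5, 8, 980], 'beta': [5, 4], 'gamma': [41, 22, 20]}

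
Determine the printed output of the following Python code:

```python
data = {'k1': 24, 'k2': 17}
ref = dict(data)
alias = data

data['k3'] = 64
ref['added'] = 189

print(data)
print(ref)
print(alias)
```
{'k1': 24, 'k2': 17, 'k3': 64}
{'k1': 24, 'k2': 17, 'added': 189}
{'k1': 24, 'k2': 17, 'k3': 64}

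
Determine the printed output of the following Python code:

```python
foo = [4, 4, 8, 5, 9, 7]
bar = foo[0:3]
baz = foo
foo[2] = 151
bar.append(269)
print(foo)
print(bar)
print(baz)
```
[4, 4, 151, 5, 9, 7]
[4, 4, 8, 269]
[4, 4, 151, 5, 9, 7]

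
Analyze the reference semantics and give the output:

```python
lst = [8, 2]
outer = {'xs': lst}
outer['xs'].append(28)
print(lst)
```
[8, 2, 28]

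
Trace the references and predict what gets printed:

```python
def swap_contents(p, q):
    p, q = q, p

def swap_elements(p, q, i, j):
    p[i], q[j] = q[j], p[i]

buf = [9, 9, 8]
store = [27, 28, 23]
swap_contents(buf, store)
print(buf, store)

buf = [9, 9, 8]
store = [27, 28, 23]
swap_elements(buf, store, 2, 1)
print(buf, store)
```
[9, 9, 8] [27, 28, 23]
[9, 9, 28] [27, 8, 23]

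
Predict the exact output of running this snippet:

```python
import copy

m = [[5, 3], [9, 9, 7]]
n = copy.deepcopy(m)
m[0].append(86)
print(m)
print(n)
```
[[5, 3, 86], [9, 9, 7]]
[[5, 3], [9, 9, 7]]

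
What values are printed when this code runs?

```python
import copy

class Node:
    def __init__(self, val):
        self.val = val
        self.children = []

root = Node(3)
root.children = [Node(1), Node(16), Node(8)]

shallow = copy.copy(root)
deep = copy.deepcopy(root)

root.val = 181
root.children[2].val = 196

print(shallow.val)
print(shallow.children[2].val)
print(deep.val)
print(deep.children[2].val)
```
3
196
3
8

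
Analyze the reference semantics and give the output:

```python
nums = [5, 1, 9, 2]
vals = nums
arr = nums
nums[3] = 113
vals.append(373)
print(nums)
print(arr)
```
[5, 1, 9, 113, 373]
[5, 1, 9, 113, 373]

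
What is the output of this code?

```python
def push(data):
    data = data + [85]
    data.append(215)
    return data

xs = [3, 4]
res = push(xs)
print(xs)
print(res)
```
[3, 4]
[3, 4, 85, 215]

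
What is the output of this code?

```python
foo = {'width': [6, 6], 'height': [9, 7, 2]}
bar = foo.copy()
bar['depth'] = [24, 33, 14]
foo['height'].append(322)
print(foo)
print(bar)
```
{'width': [6, 6], 'height': [9, 7, 2, 322]}
{'width': [6, 6], 'height': [9, 7, 2, 322], 'depth': [24, 33, 14]}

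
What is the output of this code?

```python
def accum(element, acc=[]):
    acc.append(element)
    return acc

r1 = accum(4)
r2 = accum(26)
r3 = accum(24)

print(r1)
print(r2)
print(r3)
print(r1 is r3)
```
[4, 26, 24]
[4, 26, 24]
[4, 26, 24]
True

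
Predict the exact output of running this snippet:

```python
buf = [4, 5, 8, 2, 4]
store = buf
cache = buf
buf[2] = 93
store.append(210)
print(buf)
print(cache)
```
[4, 5, 93, 2, 4, 210]
[4, 5, 93, 2, 4, 210]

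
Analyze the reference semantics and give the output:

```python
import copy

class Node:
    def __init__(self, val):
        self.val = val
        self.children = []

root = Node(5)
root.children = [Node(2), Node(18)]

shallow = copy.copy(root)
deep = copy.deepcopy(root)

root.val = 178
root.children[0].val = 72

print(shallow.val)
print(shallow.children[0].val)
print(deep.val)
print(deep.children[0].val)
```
5
72
5
2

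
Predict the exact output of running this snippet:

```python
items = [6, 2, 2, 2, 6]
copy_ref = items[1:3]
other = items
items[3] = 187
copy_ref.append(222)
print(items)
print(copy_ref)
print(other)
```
[6, 2, 2, 187, 6]
[2, 2, 222]
[6, 2, 2, 187, 6]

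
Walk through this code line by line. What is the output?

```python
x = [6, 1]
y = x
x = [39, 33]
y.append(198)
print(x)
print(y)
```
[39, 33]
[6, 1, 198]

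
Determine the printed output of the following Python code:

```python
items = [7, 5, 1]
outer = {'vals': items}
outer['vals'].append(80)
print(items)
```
[7, 5, 1, 80]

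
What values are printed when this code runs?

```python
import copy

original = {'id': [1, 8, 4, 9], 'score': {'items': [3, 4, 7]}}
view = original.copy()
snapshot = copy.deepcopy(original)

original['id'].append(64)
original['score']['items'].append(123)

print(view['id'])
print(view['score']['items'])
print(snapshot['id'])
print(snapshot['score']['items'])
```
[1, 8, 4, 9, 64]
[3, 4, 7, 123]
[1, 8, 4, 9]
[3, 4, 7]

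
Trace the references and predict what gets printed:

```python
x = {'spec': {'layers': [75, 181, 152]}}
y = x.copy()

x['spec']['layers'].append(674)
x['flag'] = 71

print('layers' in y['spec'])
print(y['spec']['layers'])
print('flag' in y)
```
True
[75, 181, 152, 674]
False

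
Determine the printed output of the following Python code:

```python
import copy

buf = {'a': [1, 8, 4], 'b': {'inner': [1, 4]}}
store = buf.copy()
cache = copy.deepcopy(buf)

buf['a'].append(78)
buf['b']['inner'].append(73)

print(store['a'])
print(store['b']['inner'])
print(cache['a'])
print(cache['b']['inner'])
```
[1, 8, 4, 78]
[1, 4, 73]
[1, 8, 4]
[1, 4]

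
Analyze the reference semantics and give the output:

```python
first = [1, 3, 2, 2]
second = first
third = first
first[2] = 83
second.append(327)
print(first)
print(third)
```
[1, 3, 83, 2, 327]
[1, 3, 83, 2, 327]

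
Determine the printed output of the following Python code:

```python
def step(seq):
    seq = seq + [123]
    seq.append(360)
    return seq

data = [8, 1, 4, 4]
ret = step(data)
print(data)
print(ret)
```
[8, 1, 4, 4]
[8, 1, 4, 4, 123, 360]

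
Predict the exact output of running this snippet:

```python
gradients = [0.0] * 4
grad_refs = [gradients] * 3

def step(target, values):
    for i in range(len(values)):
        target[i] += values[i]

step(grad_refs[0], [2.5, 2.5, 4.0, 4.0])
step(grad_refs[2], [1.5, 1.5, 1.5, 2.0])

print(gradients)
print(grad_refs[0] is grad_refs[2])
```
[4.0, 4.0, 5.5, 6.0]
True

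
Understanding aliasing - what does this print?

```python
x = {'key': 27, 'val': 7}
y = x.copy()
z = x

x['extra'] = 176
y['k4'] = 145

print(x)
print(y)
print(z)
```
{'key': 27, 'val': 7, 'extra': 176}
{'key': 27, 'val': 7, 'k4': 145}
{'key': 27, 'val': 7, 'extra': 176}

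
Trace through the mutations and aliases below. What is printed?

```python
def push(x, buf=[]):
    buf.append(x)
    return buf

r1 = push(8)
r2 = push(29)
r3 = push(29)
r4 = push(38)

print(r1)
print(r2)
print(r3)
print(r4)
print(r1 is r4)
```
[8, 29, 29, 38]
[8, 29, 29, 38]
[8, 29, 29, 38]
[8, 29, 29, 38]
True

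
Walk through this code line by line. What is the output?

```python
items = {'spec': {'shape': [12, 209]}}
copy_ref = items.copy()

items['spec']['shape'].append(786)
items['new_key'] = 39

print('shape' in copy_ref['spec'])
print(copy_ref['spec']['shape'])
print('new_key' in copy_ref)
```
True
[12, 209, 786]
False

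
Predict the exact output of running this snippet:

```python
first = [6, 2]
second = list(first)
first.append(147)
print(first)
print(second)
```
[6, 2, 147]
[6, 2]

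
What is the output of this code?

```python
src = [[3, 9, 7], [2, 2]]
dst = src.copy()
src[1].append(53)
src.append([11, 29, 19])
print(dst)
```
[[3, 9, 7], [2, 2, 53]]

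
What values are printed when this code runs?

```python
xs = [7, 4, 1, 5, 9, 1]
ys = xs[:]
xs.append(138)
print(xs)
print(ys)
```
[7, 4, 1, 5, 9, 1, 138]
[7, 4, 1, 5, 9, 1]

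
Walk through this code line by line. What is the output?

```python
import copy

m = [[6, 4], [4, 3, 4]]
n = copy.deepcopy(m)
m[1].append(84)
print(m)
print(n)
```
[[6, 4], [4, 3, 4, 84]]
[[6, 4], [4, 3, 4]]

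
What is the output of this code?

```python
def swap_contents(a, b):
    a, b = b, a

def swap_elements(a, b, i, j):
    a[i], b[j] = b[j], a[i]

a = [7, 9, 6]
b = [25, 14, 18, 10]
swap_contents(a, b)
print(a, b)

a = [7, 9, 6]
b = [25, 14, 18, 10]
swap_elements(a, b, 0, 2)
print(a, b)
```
[7, 9, 6] [25, 14, 18, 10]
[18, 9, 6] [25, 14, 7, 10]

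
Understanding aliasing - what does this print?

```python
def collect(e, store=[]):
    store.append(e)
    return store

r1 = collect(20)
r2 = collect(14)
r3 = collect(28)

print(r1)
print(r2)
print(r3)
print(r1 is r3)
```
[20, 14, 28]
[20, 14, 28]
[20, 14, 28]
True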